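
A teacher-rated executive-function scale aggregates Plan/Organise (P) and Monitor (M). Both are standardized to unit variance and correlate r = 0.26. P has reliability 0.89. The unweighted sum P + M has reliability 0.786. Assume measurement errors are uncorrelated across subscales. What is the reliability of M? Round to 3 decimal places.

0.571

Var(P+M) = 2 + 2·0.26 = 2.520.
True-score variance = ρ_P + ρ_M + 2·0.26, so 0.786 = (0.89 + ρ_M + 0.52) / 2.520.
ρ_M = 0.786·2.520 − 0.89 − 0.52 = 0.571.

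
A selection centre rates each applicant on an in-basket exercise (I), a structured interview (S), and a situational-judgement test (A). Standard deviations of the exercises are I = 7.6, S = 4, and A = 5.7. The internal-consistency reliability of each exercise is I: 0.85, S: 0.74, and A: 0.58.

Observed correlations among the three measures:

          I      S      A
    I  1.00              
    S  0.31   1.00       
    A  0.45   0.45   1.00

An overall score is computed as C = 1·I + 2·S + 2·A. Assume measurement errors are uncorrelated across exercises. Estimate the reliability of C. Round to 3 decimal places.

0.822

Var(C) = 7.6² + 2²·4² + 2²·5.7² + 2·[2·7.6·4·0.31 + 2·7.6·5.7·0.45 + 4·4·5.7·0.45] = 251.72 + 197.752 = 449.472.
Under uncorrelated errors the observed covariances equal the true-score covariances, so only the own-variance terms attenuate.
True-score variance = [7.6²·0.85 + 2²·4²·0.74 + 2²·5.7²·0.58] + 197.752 = 171.833 + 197.752 = 369.585.
Reliability = 369.585 / 449.472 = 0.822.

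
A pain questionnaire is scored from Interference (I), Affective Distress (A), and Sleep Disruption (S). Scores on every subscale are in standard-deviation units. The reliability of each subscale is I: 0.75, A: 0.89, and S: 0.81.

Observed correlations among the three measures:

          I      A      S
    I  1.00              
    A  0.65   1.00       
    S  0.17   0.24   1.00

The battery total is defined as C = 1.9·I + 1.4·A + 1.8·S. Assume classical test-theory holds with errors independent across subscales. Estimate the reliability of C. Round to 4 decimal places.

Var(C) = 1.9² + 1.4² + 1.8² + 2·[2.66·0.65 + 3.42·0.17 + 2.52·0.24] = 8.81 + 5.8304 = 14.6404.
Under uncorrelated errors the observed covariances equal the true-score covariances, so only the own-variance terms attenuate.
True-score variance = [1.9²·0.75 + 1.4²·0.89 + 1.8²·0.81] + 5.8304 = 7.0763 + 5.8304 = 12.9067.
Reliability = 12.9067 / 14.6404 = 0.8816.

0.8816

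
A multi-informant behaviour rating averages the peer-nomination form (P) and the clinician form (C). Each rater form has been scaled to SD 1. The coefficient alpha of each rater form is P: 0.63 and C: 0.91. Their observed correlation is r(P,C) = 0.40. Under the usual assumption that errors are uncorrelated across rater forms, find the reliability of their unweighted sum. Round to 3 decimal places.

0.836

Var(P+C) = 2 + 2·[0.40] = 2 + 0.8 = 2.8.
Under uncorrelated errors the observed covariances equal the true-score covariances, so only the own-variance terms attenuate.
True-score variance = [0.63 + 0.91] + 0.8 = 1.54 + 0.8 = 2.34.
Reliability = 2.34 / 2.8 = 0.836.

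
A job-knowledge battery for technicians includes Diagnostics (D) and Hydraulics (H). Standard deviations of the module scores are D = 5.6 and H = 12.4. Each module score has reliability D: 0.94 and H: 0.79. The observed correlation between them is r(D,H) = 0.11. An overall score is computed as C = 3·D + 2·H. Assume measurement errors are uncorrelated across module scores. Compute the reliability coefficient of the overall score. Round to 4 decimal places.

Var(C) = 3²·5.6² + 2²·12.4² + 2·[6·5.6·12.4·0.11] = 897.28 + 91.6608 = 988.941.
With uncorrelated errors the cross-covariances are all true-score covariance, so they carry over unchanged; only the diagonal terms shrink to ρᵢσᵢ².
True-score variance = [3²·5.6²·0.94 + 2²·12.4²·0.79] + 91.6608 = 751.187 + 91.6608 = 842.848.
Reliability = 842.848 / 988.941 = 0.8523.

0.8523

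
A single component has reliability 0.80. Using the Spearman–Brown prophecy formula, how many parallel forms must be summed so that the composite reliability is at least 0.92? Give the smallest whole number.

3

k ≥ ρ*(1−ρ₁)/(ρ₁(1−ρ*)) = 0.92·0.20 / (0.80·0.08) = 2.875.
Smallest integer k = 3.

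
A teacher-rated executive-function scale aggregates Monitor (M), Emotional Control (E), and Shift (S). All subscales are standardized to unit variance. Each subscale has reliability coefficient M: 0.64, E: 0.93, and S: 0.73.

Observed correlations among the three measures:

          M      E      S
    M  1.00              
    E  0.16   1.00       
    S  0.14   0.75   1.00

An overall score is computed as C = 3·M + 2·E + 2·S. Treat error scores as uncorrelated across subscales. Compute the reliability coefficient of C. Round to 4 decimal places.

0.8271

Var(C) = 3² + 2² + 2² + 2·[6·0.16 + 6·0.14 + 4·0.75] = 17 + 9.6 = 26.6.
Because errors are independent across components, Cov(Tᵢ,Tⱼ) = Cov(Xᵢ,Xⱼ); the off-diagonal part of the true-score variance is the same as above.
True-score variance = [3²·0.64 + 2²·0.93 + 2²·0.73] + 9.6 = 12.4 + 9.6 = 22.
Reliability = 22 / 26.6 = 0.8271.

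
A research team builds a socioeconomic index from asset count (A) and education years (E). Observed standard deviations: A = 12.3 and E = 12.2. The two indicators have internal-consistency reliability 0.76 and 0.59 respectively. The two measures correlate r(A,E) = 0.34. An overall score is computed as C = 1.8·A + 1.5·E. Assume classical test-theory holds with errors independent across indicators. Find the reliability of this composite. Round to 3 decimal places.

Var(C) = 1.8²·12.3² + 1.5²·12.2² + 2·[2.7·12.3·12.2·0.34] = 825.07 + 275.51 = 1100.58.
With uncorrelated errors the cross-covariances are all true-score covariance, so they carry over unchanged; only the diagonal terms shrink to ρᵢσᵢ².
True-score variance = [1.8²·12.3²·0.76 + 1.5²·12.2²·0.59] + 275.51 = 570.122 + 275.51 = 845.632.
Reliability = 845.632 / 1100.58 = 0.768.

0.768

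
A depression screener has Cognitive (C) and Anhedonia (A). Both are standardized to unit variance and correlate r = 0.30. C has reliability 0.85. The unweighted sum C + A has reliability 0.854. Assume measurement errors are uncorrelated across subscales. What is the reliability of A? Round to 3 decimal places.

Var(C+A) = 2 + 2·0.30 = 2.600.
True-score variance = ρ_C + ρ_A + 2·0.30, so 0.854 = (0.85 + ρ_A + 0.60) / 2.600.
ρ_A = 0.854·2.600 − 0.85 − 0.60 = 0.770.

0.770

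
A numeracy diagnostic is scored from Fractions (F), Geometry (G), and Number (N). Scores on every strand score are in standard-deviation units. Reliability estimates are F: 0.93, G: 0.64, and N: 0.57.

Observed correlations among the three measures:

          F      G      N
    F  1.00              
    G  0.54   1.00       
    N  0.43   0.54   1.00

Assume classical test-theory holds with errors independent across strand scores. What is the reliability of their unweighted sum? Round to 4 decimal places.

Var(F+G+N) = 3 + 2·[0.54 + 0.43 + 0.54] = 3 + 3.02 = 6.02.
Under uncorrelated errors the observed covariances equal the true-score covariances, so only the own-variance terms attenuate.
True-score variance = [0.93 + 0.64 + 0.57] + 3.02 = 2.14 + 3.02 = 5.16.
Reliability = 5.16 / 6.02 = 0.8571.

0.8571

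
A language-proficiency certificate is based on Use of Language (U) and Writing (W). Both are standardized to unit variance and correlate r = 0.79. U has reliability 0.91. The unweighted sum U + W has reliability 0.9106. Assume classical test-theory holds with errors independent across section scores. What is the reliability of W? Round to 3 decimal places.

Var(U+W) = 2 + 2·0.79 = 3.580.
True-score variance = ρ_U + ρ_W + 2·0.79, so 0.9106 = (0.91 + ρ_W + 1.58) / 3.580.
ρ_W = 0.9106·3.580 − 0.91 − 1.58 = 0.770.

0.770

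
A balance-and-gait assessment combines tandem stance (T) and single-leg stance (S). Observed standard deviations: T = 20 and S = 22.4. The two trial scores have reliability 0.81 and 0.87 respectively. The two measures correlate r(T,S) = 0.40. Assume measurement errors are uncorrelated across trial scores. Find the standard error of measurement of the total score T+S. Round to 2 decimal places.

Var(total) = 901.76 + 358.4 = 1260.16.
True-score variance = 760.531 + 358.4 = 1118.93, so reliability = 0.8879.
Error variance = 1260.16 − 1118.93 = 141.229; SEM = √141.229 = 11.88.

11.88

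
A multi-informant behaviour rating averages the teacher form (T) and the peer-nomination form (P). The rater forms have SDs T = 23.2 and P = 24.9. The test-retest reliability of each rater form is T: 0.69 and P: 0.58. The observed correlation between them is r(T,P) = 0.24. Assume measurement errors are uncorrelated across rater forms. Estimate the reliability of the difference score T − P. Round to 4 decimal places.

0.5150

Var(T−P) = 23.2² + 24.9² − 2·23.2·24.9·0.24 = 1158.25 − 277.286 = 880.964.
Because errors are independent across components, Cov(Tᵢ,Tⱼ) = Cov(Xᵢ,Xⱼ); the off-diagonal part of the true-score variance is the same as above.
True-score variance = [23.2²·0.69 + 24.9²·0.58] − 277.286 = 730.991 − 277.286 = 453.705.
Reliability = 453.705 / 880.964 = 0.5150.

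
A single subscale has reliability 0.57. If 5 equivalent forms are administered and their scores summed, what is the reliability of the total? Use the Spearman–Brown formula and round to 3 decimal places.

ρ_k = kρ / (1 + (k−1)ρ) = 5·0.57 / (1 + 4·0.57) = 2.850 / 3.280 = 0.869.

0.869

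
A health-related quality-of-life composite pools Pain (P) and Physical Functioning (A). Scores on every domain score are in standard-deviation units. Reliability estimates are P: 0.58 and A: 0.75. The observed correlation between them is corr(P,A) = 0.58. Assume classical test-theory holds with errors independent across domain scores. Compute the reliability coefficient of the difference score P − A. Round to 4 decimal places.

Var(P−A) = 1 + 1 − 2·0.58 = 2 − 1.16 = 0.84.
Because errors are independent across components, Cov(Tᵢ,Tⱼ) = Cov(Xᵢ,Xⱼ); the off-diagonal part of the true-score variance is the same as above.
True-score variance = [0.58 + 0.75] − 1.16 = 1.33 − 1.16 = 0.17.
Reliability = 0.17 / 0.84 = 0.2024.

0.2024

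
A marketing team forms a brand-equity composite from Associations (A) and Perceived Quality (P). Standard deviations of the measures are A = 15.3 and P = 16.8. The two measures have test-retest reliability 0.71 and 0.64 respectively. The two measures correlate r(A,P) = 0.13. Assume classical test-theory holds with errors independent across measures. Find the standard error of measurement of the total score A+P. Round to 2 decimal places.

Var(total) = 516.33 + 66.8304 = 583.16.
True-score variance = 346.837 + 66.8304 = 413.668, so reliability = 0.7094.
Error variance = 583.16 − 413.668 = 169.493; SEM = √169.493 = 13.02.

13.02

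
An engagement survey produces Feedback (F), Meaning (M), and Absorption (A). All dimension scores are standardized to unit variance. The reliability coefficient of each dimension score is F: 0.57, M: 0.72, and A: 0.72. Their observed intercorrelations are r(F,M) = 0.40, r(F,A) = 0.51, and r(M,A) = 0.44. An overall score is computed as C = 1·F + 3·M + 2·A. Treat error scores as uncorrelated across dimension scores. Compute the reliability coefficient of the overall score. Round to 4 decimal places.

0.8284

Var(C) = 1 + 3² + 2² + 2·[3·0.40 + 2·0.51 + 6·0.44] = 14 + 9.72 = 23.72.
Because errors are independent across components, Cov(Tᵢ,Tⱼ) = Cov(Xᵢ,Xⱼ); the off-diagonal part of the true-score variance is the same as above.
True-score variance = [0.57 + 3²·0.72 + 2²·0.72] + 9.72 = 9.93 + 9.72 = 19.65.
Reliability = 19.65 / 23.72 = 0.8284.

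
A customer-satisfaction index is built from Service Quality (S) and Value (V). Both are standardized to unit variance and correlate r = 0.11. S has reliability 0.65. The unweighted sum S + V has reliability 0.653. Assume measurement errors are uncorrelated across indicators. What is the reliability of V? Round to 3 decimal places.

0.580

Var(S+V) = 2 + 2·0.11 = 2.220.
True-score variance = ρ_S + ρ_V + 2·0.11, so 0.653 = (0.65 + ρ_V + 0.22) / 2.220.
ρ_V = 0.653·2.220 − 0.65 − 0.22 = 0.580.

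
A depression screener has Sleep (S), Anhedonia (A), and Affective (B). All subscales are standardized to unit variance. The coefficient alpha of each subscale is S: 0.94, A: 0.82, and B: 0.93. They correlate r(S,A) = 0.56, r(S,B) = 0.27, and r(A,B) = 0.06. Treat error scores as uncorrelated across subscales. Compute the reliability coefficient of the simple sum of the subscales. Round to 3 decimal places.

Var(S+A+B) = 3 + 2·[0.56 + 0.27 + 0.06] = 3 + 1.78 = 4.78.
With uncorrelated errors the cross-covariances are all true-score covariance, so they carry over unchanged; only the diagonal terms shrink to ρᵢσᵢ².
True-score variance = [0.94 + 0.82 + 0.93] + 1.78 = 2.69 + 1.78 = 4.47.
Reliability = 4.47 / 4.78 = 0.935.

0.935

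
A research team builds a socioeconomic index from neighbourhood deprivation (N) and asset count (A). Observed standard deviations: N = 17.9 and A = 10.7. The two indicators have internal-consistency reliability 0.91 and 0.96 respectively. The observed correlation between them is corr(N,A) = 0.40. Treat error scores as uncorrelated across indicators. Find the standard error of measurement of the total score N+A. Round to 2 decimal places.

5.78

Var(total) = 434.9 + 153.224 = 588.124.
True-score variance = 401.483 + 153.224 = 554.707, so reliability = 0.9432.
Error variance = 588.124 − 554.707 = 33.4165; SEM = √33.4165 = 5.78.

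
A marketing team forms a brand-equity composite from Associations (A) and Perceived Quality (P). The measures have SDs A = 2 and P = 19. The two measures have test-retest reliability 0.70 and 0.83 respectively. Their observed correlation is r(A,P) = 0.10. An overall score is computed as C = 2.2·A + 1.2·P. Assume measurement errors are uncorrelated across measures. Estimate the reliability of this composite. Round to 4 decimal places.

Var(C) = 2.2²·2² + 1.2²·19² + 2·[2.64·2·19·0.10] = 539.2 + 20.064 = 559.264.
With uncorrelated errors the cross-covariances are all true-score covariance, so they carry over unchanged; only the diagonal terms shrink to ρᵢσᵢ².
True-score variance = [2.2²·2²·0.70 + 1.2²·19²·0.83] + 20.064 = 445.019 + 20.064 = 465.083.
Reliability = 465.083 / 559.264 = 0.8316.

0.8316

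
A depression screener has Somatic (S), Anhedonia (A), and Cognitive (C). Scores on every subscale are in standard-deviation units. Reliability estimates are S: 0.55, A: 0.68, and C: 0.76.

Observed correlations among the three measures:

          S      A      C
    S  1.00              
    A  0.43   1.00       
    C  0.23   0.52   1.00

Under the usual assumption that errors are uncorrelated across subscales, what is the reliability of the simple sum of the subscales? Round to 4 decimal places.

0.8116

Var(S+A+C) = 3 + 2·[0.43 + 0.23 + 0.52] = 3 + 2.36 = 5.36.
Because errors are independent across components, Cov(Tᵢ,Tⱼ) = Cov(Xᵢ,Xⱼ); the off-diagonal part of the true-score variance is the same as above.
True-score variance = [0.55 + 0.68 + 0.76] + 2.36 = 1.99 + 2.36 = 4.35.
Reliability = 4.35 / 5.36 = 0.8116.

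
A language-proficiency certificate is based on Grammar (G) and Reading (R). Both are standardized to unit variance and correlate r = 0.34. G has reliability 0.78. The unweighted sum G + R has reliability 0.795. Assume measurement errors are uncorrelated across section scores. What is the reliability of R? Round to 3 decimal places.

0.671

Var(G+R) = 2 + 2·0.34 = 2.680.
True-score variance = ρ_G + ρ_R + 2·0.34, so 0.795 = (0.78 + ρ_R + 0.68) / 2.680.
ρ_R = 0.795·2.680 − 0.78 − 0.68 = 0.671.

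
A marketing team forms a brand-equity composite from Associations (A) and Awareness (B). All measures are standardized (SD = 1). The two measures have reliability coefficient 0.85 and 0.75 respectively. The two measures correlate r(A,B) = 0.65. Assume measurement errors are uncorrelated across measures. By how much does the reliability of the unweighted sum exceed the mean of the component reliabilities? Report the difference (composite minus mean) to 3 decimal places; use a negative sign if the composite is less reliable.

0.079

Var(sum) = 2 + 1.3 = 3.3; true-score variance = 1.6 + 1.3 = 2.9; composite reliability = 0.8788.
Mean component reliability = 0.8000.
Difference = 0.8788 − 0.8000 = 0.079.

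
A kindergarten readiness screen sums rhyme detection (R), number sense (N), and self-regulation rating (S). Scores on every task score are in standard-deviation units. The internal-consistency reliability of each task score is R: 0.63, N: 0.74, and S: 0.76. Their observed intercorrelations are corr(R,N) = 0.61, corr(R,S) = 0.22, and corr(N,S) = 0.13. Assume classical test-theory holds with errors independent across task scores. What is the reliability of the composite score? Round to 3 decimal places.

0.823

Var(R+N+S) = 3 + 2·[0.61 + 0.22 + 0.13] = 3 + 1.92 = 4.92.
Because errors are independent across components, Cov(Tᵢ,Tⱼ) = Cov(Xᵢ,Xⱼ); the off-diagonal part of the true-score variance is the same as above.
True-score variance = [0.63 + 0.74 + 0.76] + 1.92 = 2.13 + 1.92 = 4.05.
Reliability = 4.05 / 4.92 = 0.823.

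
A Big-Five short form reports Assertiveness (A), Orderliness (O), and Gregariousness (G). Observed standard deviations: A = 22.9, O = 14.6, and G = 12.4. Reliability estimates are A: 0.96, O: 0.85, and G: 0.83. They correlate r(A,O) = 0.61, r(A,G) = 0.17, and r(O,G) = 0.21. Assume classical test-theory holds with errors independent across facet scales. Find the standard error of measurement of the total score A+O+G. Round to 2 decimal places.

Var(total) = 891.33 + 580.478 = 1471.81.
True-score variance = 812.24 + 580.478 = 1392.72, so reliability = 0.9463.
Error variance = 1471.81 − 1392.72 = 79.0896; SEM = √79.0896 = 8.89.

8.89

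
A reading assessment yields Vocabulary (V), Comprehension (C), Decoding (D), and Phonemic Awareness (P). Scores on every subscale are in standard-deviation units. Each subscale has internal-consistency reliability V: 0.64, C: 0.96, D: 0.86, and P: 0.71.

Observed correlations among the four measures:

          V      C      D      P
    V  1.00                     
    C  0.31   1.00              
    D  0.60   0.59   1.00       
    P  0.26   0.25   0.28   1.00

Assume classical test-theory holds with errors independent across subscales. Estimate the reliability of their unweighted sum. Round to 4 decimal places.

0.9033

Var(V+C+D+P) = 4 + 2·[0.31 + 0.60 + 0.26 + 0.59 + 0.25 + 0.28] = 4 + 4.58 = 8.58.
Because errors are independent across components, Cov(Tᵢ,Tⱼ) = Cov(Xᵢ,Xⱼ); the off-diagonal part of the true-score variance is the same as above.
True-score variance = [0.64 + 0.96 + 0.86 + 0.71] + 4.58 = 3.17 + 4.58 = 7.75.
Reliability = 7.75 / 8.58 = 0.9033.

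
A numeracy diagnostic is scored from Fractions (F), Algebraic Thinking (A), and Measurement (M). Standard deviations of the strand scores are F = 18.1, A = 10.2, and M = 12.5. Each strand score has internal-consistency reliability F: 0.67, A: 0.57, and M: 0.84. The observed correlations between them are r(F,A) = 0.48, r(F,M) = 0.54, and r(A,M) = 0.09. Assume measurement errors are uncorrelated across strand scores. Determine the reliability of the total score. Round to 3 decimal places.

0.828

Var(F+A+M) = 18.1² + 10.2² + 12.5² + 2·[18.1·10.2·0.48 + 18.1·12.5·0.54 + 10.2·12.5·0.09] = 587.9 + 444.535 = 1032.44.
Under uncorrelated errors the observed covariances equal the true-score covariances, so only the own-variance terms attenuate.
True-score variance = [18.1²·0.67 + 10.2²·0.57 + 12.5²·0.84] + 444.535 = 410.052 + 444.535 = 854.587.
Reliability = 854.587 / 1032.44 = 0.828.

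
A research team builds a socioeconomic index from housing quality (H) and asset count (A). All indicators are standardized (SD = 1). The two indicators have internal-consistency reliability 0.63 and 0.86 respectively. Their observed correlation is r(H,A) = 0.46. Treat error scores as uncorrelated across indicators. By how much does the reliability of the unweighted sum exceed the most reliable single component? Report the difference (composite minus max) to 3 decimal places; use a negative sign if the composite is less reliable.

Var(sum) = 2 + 0.92 = 2.92; true-score variance = 1.49 + 0.92 = 2.41; composite reliability = 0.8253.
Max component reliability = 0.8600.
Difference = 0.8253 − 0.8600 = -0.035.

-0.035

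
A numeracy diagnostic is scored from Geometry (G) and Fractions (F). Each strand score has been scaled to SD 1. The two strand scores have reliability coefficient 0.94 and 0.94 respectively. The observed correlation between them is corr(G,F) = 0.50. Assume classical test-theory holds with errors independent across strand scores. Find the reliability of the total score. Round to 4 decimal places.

0.9600

Var(G+F) = 2 + 2·[0.50] = 2 + 1 = 3.
With uncorrelated errors the cross-covariances are all true-score covariance, so they carry over unchanged; only the diagonal terms shrink to ρᵢσᵢ².
True-score variance = [0.94 + 0.94] + 1 = 1.88 + 1 = 2.88.
Reliability = 2.88 / 3 = 0.9600.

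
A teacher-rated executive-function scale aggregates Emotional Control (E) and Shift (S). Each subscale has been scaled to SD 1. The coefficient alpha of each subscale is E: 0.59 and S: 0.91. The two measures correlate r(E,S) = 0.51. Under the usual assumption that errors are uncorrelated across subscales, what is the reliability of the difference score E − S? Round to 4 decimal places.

Var(E−S) = 1 + 1 − 2·0.51 = 2 − 1.02 = 0.98.
With uncorrelated errors the cross-covariances are all true-score covariance, so they carry over unchanged; only the diagonal terms shrink to ρᵢσᵢ².
True-score variance = [0.59 + 0.91] − 1.02 = 1.5 − 1.02 = 0.48.
Reliability = 0.48 / 0.98 = 0.4898.

0.4898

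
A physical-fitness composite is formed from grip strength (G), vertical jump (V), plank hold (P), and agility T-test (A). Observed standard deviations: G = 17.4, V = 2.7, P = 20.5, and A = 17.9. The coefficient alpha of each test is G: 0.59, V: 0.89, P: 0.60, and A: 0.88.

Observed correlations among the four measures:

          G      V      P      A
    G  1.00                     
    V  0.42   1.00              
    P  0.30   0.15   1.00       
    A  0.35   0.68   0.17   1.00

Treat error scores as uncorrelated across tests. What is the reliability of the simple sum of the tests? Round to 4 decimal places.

0.8083

Var(G+V+P+A) = 17.4² + 2.7² + 20.5² + 17.9² + 2·[17.4·2.7·0.42 + 17.4·20.5·0.30 + 17.4·17.9·0.35 + 2.7·20.5·0.15 + 2.7·17.9·0.68 + 20.5·17.9·0.17] = 1050.71 + 678.602 = 1729.31.
With uncorrelated errors the cross-covariances are all true-score covariance, so they carry over unchanged; only the diagonal terms shrink to ρᵢσᵢ².
True-score variance = [17.4²·0.59 + 2.7²·0.89 + 20.5²·0.60 + 17.9²·0.88] + 678.602 = 719.227 + 678.602 = 1397.83.
Reliability = 1397.83 / 1729.31 = 0.8083.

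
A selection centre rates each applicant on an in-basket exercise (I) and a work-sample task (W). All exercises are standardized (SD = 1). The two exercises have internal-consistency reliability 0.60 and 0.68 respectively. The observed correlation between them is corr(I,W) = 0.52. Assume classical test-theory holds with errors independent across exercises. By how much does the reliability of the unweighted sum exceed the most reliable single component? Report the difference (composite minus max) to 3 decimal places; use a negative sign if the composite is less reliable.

Var(sum) = 2 + 1.04 = 3.04; true-score variance = 1.28 + 1.04 = 2.32; composite reliability = 0.7632.
Max component reliability = 0.6800.
Difference = 0.7632 − 0.6800 = 0.083.

0.083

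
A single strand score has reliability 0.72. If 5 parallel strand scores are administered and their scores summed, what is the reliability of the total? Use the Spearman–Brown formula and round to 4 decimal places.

0.9278

ρ_k = kρ / (1 + (k−1)ρ) = 5·0.72 / (1 + 4·0.72) = 3.600 / 3.880 = 0.9278.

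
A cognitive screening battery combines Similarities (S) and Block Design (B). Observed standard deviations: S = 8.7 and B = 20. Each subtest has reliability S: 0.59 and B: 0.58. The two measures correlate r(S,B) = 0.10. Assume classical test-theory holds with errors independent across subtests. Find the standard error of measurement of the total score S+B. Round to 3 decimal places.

14.108

Var(total) = 475.69 + 34.8 = 510.49.
True-score variance = 276.657 + 34.8 = 311.457, so reliability = 0.6101.
Error variance = 510.49 − 311.457 = 199.033; SEM = √199.033 = 14.108.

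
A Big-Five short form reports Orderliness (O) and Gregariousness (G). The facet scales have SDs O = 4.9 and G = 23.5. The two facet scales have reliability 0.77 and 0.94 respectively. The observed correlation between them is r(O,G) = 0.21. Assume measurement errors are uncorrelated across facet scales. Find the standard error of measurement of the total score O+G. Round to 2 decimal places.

6.22

Var(total) = 576.26 + 48.363 = 624.623.
True-score variance = 537.603 + 48.363 = 585.966, so reliability = 0.9381.
Error variance = 624.623 − 585.966 = 38.6573; SEM = √38.6573 = 6.22.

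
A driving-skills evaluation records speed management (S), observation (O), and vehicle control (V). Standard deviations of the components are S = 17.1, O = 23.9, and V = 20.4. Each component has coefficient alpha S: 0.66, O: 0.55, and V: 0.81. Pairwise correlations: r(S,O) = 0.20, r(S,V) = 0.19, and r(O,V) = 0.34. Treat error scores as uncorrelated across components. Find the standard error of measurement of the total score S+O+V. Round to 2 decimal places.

Var(total) = 1279.78 + 627.576 = 1907.36.
True-score variance = 844.246 + 627.576 = 1471.82, so reliability = 0.7717.
Error variance = 1907.36 − 1471.82 = 435.534; SEM = √435.534 = 20.87.

20.87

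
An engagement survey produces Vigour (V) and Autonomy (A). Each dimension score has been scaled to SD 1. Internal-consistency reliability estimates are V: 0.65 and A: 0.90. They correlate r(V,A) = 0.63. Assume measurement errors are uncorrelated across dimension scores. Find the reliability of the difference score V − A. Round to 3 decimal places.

0.392

Var(V−A) = 1 + 1 − 2·0.63 = 2 − 1.26 = 0.74.
With uncorrelated errors the cross-covariances are all true-score covariance, so they carry over unchanged; only the diagonal terms shrink to ρᵢσᵢ².
True-score variance = [0.65 + 0.90] − 1.26 = 1.55 − 1.26 = 0.29.
Reliability = 0.29 / 0.74 = 0.392.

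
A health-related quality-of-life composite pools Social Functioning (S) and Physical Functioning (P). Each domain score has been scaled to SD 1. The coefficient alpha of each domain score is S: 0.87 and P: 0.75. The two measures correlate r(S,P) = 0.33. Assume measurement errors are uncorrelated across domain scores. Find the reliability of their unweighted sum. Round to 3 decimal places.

0.857

Var(S+P) = 2 + 2·[0.33] = 2 + 0.66 = 2.66.
With uncorrelated errors the cross-covariances are all true-score covariance, so they carry over unchanged; only the diagonal terms shrink to ρᵢσᵢ².
True-score variance = [0.87 + 0.75] + 0.66 = 1.62 + 0.66 = 2.28.
Reliability = 2.28 / 2.66 = 0.857.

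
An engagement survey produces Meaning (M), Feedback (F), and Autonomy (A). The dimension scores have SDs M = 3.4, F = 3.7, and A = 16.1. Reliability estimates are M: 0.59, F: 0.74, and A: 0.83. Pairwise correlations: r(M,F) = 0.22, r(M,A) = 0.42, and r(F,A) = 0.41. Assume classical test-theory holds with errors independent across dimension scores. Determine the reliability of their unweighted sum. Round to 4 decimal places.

Var(M+F+A) = 3.4² + 3.7² + 16.1² + 2·[3.4·3.7·0.22 + 3.4·16.1·0.42 + 3.7·16.1·0.41] = 284.46 + 100.364 = 384.824.
With uncorrelated errors the cross-covariances are all true-score covariance, so they carry over unchanged; only the diagonal terms shrink to ρᵢσᵢ².
True-score variance = [3.4²·0.59 + 3.7²·0.74 + 16.1²·0.83] + 100.364 = 232.095 + 100.364 = 332.46.
Reliability = 332.46 / 384.824 = 0.8639.

0.8639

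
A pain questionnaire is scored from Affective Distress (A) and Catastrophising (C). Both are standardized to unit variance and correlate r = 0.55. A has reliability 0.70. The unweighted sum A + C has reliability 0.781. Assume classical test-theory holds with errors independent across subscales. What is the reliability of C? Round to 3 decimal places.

Var(A+C) = 2 + 2·0.55 = 3.100.
True-score variance = ρ_A + ρ_C + 2·0.55, so 0.781 = (0.70 + ρ_C + 1.10) / 3.100.
ρ_C = 0.781·3.100 − 0.70 − 1.10 = 0.621.

0.621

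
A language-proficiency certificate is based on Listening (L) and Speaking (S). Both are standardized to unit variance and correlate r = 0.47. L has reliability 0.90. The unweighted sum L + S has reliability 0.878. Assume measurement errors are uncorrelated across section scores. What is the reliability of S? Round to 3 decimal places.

0.741

Var(L+S) = 2 + 2·0.47 = 2.940.
True-score variance = ρ_L + ρ_S + 2·0.47, so 0.878 = (0.90 + ρ_S + 0.94) / 2.940.
ρ_S = 0.878·2.940 − 0.90 − 0.94 = 0.741.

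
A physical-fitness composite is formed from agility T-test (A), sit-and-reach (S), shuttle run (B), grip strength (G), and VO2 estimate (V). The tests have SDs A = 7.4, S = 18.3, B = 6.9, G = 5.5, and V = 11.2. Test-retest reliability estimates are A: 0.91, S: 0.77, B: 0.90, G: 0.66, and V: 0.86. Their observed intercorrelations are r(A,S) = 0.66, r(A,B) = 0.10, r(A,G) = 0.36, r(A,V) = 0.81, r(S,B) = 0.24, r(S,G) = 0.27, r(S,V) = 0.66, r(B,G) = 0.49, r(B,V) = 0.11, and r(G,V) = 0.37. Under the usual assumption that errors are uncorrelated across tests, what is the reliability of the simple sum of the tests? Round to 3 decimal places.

0.920

Var(A+S+B+G+V) = 7.4² + 18.3² + 6.9² + 5.5² + 11.2² + 2·[7.4·18.3·0.66 + 7.4·6.9·0.10 + 7.4·5.5·0.36 + 7.4·11.2·0.81 + 18.3·6.9·0.24 + 18.3·5.5·0.27 + 18.3·11.2·0.66 + 6.9·5.5·0.49 + 6.9·11.2·0.11 + 5.5·11.2·0.37] = 592.95 + 837.82 = 1430.77.
Under uncorrelated errors the observed covariances equal the true-score covariances, so only the own-variance terms attenuate.
True-score variance = [7.4²·0.91 + 18.3²·0.77 + 6.9²·0.90 + 5.5²·0.66 + 11.2²·0.86] + 837.82 = 478.389 + 837.82 = 1316.21.
Reliability = 1316.21 / 1430.77 = 0.920.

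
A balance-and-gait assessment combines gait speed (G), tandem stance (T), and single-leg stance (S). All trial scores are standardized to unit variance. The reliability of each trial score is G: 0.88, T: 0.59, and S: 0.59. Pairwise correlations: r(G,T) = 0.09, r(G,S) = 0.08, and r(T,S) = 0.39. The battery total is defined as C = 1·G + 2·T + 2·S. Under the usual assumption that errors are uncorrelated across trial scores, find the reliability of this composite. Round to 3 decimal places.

Var(C) = 1 + 2² + 2² + 2·[2·0.09 + 2·0.08 + 4·0.39] = 9 + 3.8 = 12.8.
With uncorrelated errors the cross-covariances are all true-score covariance, so they carry over unchanged; only the diagonal terms shrink to ρᵢσᵢ².
True-score variance = [0.88 + 2²·0.59 + 2²·0.59] + 3.8 = 5.6 + 3.8 = 9.4.
Reliability = 9.4 / 12.8 = 0.734.

0.734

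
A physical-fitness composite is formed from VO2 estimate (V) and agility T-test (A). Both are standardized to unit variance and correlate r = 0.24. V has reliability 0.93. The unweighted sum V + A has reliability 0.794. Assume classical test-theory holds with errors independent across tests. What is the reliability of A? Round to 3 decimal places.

Var(V+A) = 2 + 2·0.24 = 2.480.
True-score variance = ρ_V + ρ_A + 2·0.24, so 0.794 = (0.93 + ρ_A + 0.48) / 2.480.
ρ_A = 0.794·2.480 − 0.93 − 0.48 = 0.559.

0.559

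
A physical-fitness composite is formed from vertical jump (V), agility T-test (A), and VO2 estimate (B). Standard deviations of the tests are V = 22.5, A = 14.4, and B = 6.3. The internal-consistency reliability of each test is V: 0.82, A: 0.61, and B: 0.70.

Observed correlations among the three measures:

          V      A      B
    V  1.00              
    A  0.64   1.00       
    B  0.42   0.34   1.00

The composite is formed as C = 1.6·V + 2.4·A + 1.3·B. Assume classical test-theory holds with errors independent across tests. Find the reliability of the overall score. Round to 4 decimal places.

0.8433

Var(C) = 1.6²·22.5² + 2.4²·14.4² + 1.3²·6.3² + 2·[3.84·22.5·14.4·0.64 + 2.08·22.5·6.3·0.42 + 3.12·14.4·6.3·0.34] = 2557.47 + 2032.66 = 4590.13.
Because errors are independent across components, Cov(Tᵢ,Tⱼ) = Cov(Xᵢ,Xⱼ); the off-diagonal part of the true-score variance is the same as above.
True-score variance = [1.6²·22.5²·0.82 + 2.4²·14.4²·0.61 + 1.3²·6.3²·0.70] + 2032.66 = 1838.25 + 2032.66 = 3870.92.
Reliability = 3870.92 / 4590.13 = 0.8433.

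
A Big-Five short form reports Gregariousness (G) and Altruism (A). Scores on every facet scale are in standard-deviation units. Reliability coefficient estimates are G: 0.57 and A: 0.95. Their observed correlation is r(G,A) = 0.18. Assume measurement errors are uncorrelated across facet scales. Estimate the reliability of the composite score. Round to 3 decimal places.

0.797

Var(G+A) = 2 + 2·[0.18] = 2 + 0.36 = 2.36.
Under uncorrelated errors the observed covariances equal the true-score covariances, so only the own-variance terms attenuate.
True-score variance = [0.57 + 0.95] + 0.36 = 1.52 + 0.36 = 1.88.
Reliability = 1.88 / 2.36 = 0.797.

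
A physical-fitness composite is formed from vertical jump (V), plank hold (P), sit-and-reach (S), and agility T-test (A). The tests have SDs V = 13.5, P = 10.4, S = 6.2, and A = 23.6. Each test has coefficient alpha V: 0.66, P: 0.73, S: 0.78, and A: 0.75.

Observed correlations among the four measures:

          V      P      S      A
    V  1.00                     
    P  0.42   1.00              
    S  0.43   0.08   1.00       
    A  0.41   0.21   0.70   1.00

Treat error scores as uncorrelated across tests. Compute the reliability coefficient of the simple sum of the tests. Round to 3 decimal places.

0.856

Var(V+P+S+A) = 13.5² + 10.4² + 6.2² + 23.6² + 2·[13.5·10.4·0.42 + 13.5·6.2·0.43 + 13.5·23.6·0.41 + 10.4·6.2·0.08 + 10.4·23.6·0.21 + 6.2·23.6·0.70] = 885.81 + 769.42 = 1655.23.
With uncorrelated errors the cross-covariances are all true-score covariance, so they carry over unchanged; only the diagonal terms shrink to ρᵢσᵢ².
True-score variance = [13.5²·0.66 + 10.4²·0.73 + 6.2²·0.78 + 23.6²·0.75] + 769.42 = 646.945 + 769.42 = 1416.36.
Reliability = 1416.36 / 1655.23 = 0.856.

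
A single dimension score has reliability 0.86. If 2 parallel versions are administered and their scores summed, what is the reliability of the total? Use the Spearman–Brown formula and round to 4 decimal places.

ρ_k = kρ / (1 + (k−1)ρ) = 2·0.86 / (1 + 1·0.86) = 1.720 / 1.860 = 0.9247.

0.9247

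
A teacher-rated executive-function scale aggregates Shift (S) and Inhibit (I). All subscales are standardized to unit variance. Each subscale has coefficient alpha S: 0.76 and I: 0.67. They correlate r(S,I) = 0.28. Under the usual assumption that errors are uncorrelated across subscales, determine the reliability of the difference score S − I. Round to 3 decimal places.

0.604

Var(S−I) = 1 + 1 − 2·0.28 = 2 − 0.56 = 1.44.
With uncorrelated errors the cross-covariances are all true-score covariance, so they carry over unchanged; only the diagonal terms shrink to ρᵢσᵢ².
True-score variance = [0.76 + 0.67] − 0.56 = 1.43 − 0.56 = 0.87.
Reliability = 0.87 / 1.44 = 0.604.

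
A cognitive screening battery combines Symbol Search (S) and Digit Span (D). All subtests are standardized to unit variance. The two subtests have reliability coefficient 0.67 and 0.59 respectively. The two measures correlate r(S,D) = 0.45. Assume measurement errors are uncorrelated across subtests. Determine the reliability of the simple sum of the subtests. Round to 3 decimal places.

Var(S+D) = 2 + 2·[0.45] = 2 + 0.9 = 2.9.
With uncorrelated errors the cross-covariances are all true-score covariance, so they carry over unchanged; only the diagonal terms shrink to ρᵢσᵢ².
True-score variance = [0.67 + 0.59] + 0.9 = 1.26 + 0.9 = 2.16.
Reliability = 2.16 / 2.9 = 0.745.

0.745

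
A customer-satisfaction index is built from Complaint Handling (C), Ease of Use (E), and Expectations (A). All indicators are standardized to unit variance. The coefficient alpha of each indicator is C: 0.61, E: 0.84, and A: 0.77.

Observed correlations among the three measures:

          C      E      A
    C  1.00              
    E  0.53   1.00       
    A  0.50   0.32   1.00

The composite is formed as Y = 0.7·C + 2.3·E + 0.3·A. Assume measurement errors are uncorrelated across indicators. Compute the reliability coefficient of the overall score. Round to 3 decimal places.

Var(Y) = 0.7² + 2.3² + 0.3² + 2·[1.61·0.53 + 0.21·0.50 + 0.69·0.32] = 5.87 + 2.3582 = 8.2282.
Because errors are independent across components, Cov(Tᵢ,Tⱼ) = Cov(Xᵢ,Xⱼ); the off-diagonal part of the true-score variance is the same as above.
True-score variance = [0.7²·0.61 + 2.3²·0.84 + 0.3²·0.77] + 2.3582 = 4.8118 + 2.3582 = 7.17.
Reliability = 7.17 / 8.2282 = 0.871.

0.871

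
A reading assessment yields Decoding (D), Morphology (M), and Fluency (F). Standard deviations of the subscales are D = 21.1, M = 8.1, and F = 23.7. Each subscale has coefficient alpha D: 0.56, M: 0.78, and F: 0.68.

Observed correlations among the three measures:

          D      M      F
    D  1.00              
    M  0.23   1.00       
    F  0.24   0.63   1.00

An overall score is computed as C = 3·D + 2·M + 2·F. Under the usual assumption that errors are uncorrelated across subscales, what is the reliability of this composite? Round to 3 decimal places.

0.730

Var(C) = 3²·21.1² + 2²·8.1² + 2²·23.7² + 2·[6·21.1·8.1·0.23 + 6·21.1·23.7·0.24 + 4·8.1·23.7·0.63] = 6516.09 + 2879.44 = 9395.53.
With uncorrelated errors the cross-covariances are all true-score covariance, so they carry over unchanged; only the diagonal terms shrink to ρᵢσᵢ².
True-score variance = [3²·21.1²·0.56 + 2²·8.1²·0.78 + 2²·23.7²·0.68] + 2879.44 = 3976.36 + 2879.44 = 6855.8.
Reliability = 6855.8 / 9395.53 = 0.730.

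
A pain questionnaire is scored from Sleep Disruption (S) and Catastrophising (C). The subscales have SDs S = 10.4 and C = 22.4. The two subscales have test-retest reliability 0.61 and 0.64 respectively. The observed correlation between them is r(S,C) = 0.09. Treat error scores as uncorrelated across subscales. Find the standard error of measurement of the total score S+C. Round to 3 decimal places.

14.927

Var(total) = 609.92 + 41.9328 = 651.853.
True-score variance = 387.104 + 41.9328 = 429.037, so reliability = 0.6582.
Error variance = 651.853 − 429.037 = 222.816; SEM = √222.816 = 14.927.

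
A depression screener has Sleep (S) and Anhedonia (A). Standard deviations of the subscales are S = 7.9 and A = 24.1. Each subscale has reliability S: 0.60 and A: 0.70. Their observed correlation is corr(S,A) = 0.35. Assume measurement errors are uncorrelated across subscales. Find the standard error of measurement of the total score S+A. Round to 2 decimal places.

Var(total) = 643.22 + 133.273 = 776.493.
True-score variance = 444.013 + 133.273 = 577.286, so reliability = 0.7435.
Error variance = 776.493 − 577.286 = 199.207; SEM = √199.207 = 14.11.

14.11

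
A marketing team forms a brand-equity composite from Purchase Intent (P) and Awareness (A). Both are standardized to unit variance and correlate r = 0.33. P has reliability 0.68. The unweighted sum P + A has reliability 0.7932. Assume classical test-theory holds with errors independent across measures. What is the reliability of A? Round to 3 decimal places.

0.770

Var(P+A) = 2 + 2·0.33 = 2.660.
True-score variance = ρ_P + ρ_A + 2·0.33, so 0.7932 = (0.68 + ρ_A + 0.66) / 2.660.
ρ_A = 0.7932·2.660 − 0.68 − 0.66 = 0.770.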